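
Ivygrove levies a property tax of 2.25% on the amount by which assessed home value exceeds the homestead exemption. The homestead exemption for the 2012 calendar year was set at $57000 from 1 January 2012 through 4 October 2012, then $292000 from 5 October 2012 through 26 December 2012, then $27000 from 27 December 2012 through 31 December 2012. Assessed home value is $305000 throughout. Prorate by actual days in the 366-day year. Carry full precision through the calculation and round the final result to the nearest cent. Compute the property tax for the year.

$4390.14

1 January – 4 October 2012: 278 days, exemption $57000 → ($305000 − $57000) × 2.25% × 278/366 = $4238.3607
5 October – 26 December 2012: 83 days, exemption $292000 → ($305000 − $292000) × 2.25% × 83/366 = $66.3320
27 December – 31 December 2012: 5 days, exemption $27000 → ($305000 − $27000) × 2.25% × 5/366 = $85.4508
Total = $4390.1434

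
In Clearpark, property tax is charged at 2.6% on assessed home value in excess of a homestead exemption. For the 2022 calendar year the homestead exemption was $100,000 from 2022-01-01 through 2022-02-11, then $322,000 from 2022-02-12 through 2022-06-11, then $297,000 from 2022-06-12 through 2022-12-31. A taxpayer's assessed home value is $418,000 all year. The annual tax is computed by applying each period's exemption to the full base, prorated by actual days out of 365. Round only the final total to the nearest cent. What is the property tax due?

$3,521.68

2022-01-01 to 2022-02-11: 42 days, exemption $100,000 → ($418,000 − $100,000) × 2.6% × 42/365 = $951.3863
2022-02-12 to 2022-06-11: 120 days, exemption $322,000 → ($418,000 − $322,000) × 2.6% × 120/365 = $820.6027
2022-06-12 to 2022-12-31: 203 days, exemption $297,000 → ($418,000 − $297,000) × 2.6% × 203/365 = $1,749.6932
Total = $3,521.6822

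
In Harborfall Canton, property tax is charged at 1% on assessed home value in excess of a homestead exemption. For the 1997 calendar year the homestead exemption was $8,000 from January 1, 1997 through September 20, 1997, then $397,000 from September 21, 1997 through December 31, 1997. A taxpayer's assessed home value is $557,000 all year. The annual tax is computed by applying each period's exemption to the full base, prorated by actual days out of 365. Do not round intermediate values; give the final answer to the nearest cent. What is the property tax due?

$4,402.93

January 1 – September 20, 1997: 263 days, exemption $8,000 → ($557,000 − $8,000) × 1% × 263/365 = $3,955.8082
September 21 – December 31, 1997: 102 days, exemption $397,000 → ($557,000 − $397,000) × 1% × 102/365 = $447.1233
Total = $4,402.9315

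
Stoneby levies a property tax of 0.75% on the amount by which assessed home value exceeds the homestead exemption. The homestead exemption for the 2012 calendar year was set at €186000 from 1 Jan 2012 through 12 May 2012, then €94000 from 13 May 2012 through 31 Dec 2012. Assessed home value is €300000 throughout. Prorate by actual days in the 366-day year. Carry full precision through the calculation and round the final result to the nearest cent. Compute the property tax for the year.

1 Jan – 12 May 2012: 133 days, exemption €186000 → (€300000 − €186000) × 0.75% × 133/366 = €310.6967
13 May – 31 Dec 2012: 233 days, exemption €94000 → (€300000 − €94000) × 0.75% × 233/366 = €983.5656
Total = €1294.2623

€1294.26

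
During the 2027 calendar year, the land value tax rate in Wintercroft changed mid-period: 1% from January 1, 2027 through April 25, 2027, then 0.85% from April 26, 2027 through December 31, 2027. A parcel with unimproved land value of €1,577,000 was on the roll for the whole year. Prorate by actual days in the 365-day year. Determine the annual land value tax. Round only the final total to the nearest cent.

€14,149.79

January 1 – April 25, 2027: 115 days at 1% → €1,577,000 × 1% × 115/365 = €4,968.6301
April 26 – December 31, 2027: 250 days at 0.85% → €1,577,000 × 0.85% × 250/365 = €9,181.1644
Total = €14,149.7945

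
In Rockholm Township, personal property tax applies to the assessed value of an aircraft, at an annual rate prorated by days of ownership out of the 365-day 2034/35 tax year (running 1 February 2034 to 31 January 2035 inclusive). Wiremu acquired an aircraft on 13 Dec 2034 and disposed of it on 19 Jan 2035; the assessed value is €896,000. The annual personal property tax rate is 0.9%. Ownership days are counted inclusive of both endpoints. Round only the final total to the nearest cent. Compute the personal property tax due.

€839.54

Days held (13 Dec 2034 – 19 Jan 2035): 38 out of 365
Tax = €896,000 × 0.9% × 38/365 = €839.5397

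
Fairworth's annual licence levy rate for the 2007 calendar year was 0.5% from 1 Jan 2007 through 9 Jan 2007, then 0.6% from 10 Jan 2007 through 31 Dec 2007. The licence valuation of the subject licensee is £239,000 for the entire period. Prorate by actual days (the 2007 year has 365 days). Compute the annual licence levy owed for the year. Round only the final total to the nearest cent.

£1,428.11

1 Jan – 9 Jan 2007: 9 days at 0.5% → £239,000 × 0.5% × 9/365 = £29.4658
10 Jan – 31 Dec 2007: 356 days at 0.6% → £239,000 × 0.6% × 356/365 = £1,398.6411
Total = £1,428.1068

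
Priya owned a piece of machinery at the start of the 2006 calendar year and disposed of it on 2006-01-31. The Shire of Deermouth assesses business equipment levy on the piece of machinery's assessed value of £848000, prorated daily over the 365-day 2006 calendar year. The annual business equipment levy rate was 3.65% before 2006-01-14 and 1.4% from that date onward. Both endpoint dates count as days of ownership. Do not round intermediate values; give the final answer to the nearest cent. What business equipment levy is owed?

2006-01-01 to 2006-01-13: 13 days at 3.65% → £848000 × 3.65% × 13/365 = £1102.4000
2006-01-14 to 2006-01-31: 18 days at 1.4% → £848000 × 1.4% × 18/365 = £585.4685
Total = £1687.8685

£1687.87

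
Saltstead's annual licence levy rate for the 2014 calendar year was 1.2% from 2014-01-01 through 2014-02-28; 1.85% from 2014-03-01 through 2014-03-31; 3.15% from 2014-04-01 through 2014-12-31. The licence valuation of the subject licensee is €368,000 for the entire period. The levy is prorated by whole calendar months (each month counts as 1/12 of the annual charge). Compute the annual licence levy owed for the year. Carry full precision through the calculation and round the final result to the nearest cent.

€9,997.33

2014-01-01 to 2014-02-28: 2 months at 1.2% → €368,000 × 1.2% × 2/12 = €736.0000
2014-03-01 to 2014-03-31: 1 month at 1.85% → €368,000 × 1.85% × 1/12 = €567.3333
2014-04-01 to 2014-12-31: 9 months at 3.15% → €368,000 × 3.15% × 9/12 = €8,694.0000
Total = €9,997.3333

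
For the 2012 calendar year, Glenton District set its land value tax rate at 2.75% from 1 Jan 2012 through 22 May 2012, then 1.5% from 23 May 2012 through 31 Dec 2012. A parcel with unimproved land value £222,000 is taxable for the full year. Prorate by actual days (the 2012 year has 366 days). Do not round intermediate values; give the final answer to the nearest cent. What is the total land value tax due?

1 Jan – 22 May 2012: 143 days at 2.75% → £222,000 × 2.75% × 143/366 = £2,385.2869
23 May – 31 Dec 2012: 223 days at 1.5% → £222,000 × 1.5% × 223/366 = £2,028.9344
Total = £4,414.2213

£4,414.22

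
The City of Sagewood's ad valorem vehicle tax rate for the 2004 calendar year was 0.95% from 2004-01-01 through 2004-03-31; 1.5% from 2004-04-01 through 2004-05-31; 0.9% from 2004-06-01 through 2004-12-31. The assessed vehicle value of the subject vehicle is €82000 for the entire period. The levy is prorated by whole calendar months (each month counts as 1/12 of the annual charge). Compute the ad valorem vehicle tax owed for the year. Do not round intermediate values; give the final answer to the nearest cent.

€830.25

2004-01-01 to 2004-03-31: 3 months at 0.95% → €82000 × 0.95% × 3/12 = €194.7500
2004-04-01 to 2004-05-31: 2 months at 1.5% → €82000 × 1.5% × 2/12 = €205.0000
2004-06-01 to 2004-12-31: 7 months at 0.9% → €82000 × 0.9% × 7/12 = €430.5000
Total = €830.2500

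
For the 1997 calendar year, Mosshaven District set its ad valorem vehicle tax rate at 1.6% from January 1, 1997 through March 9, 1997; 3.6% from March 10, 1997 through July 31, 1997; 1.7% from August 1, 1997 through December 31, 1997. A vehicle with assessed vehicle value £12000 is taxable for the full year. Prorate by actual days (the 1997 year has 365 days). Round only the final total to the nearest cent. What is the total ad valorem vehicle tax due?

£291.72

January 1 – March 9, 1997: 68 days at 1.6% → £12000 × 1.6% × 68/365 = £35.7699
March 10 – July 31, 1997: 144 days at 3.6% → £12000 × 3.6% × 144/365 = £170.4329
August 1 – December 31, 1997: 153 days at 1.7% → £12000 × 1.7% × 153/365 = £85.5123
Total = £291.7151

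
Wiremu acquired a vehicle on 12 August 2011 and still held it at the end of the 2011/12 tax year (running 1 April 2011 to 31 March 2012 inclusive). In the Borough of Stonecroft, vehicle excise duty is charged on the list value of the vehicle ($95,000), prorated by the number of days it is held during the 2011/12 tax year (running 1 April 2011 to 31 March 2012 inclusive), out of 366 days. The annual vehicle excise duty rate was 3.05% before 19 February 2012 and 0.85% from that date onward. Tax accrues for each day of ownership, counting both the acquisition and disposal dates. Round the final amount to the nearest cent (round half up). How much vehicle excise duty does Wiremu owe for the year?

$1,604.75

12 August 2011 – 18 February 2012: 191 days at 3.05% → $95,000 × 3.05% × 191/366 = $1,512.0833
19 February – 31 March 2012: 42 days at 0.85% → $95,000 × 0.85% × 42/366 = $92.6639
Total = $1,604.7473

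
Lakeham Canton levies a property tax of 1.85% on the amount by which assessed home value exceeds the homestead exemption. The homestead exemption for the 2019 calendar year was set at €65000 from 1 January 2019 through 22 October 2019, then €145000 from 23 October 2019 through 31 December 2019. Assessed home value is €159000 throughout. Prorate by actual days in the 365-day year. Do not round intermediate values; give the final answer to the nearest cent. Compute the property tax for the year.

1 January – 22 October 2019: 295 days, exemption €65000 → (€159000 − €65000) × 1.85% × 295/365 = €1405.4932
23 October – 31 December 2019: 70 days, exemption €145000 → (€159000 − €145000) × 1.85% × 70/365 = €49.6712
Total = €1455.1644

€1455.16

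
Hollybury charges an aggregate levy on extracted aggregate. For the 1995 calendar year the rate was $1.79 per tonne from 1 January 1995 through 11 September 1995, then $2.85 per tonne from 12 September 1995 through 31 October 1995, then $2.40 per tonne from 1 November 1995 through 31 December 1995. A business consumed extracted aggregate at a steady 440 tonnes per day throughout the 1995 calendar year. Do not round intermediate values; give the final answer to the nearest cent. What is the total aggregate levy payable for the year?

1 January – 11 September 1995: 254 days × 440 tonnes/day = 111,760 tonnes at $1.79/tonne → $200,050.40
12 September – 31 October 1995: 50 days × 440 tonnes/day = 22,000 tonnes at $2.85/tonne → $62,700.00
1 November – 31 December 1995: 61 days × 440 tonnes/day = 26,840 tonnes at $2.40/tonne → $64,416.00

$327,166.40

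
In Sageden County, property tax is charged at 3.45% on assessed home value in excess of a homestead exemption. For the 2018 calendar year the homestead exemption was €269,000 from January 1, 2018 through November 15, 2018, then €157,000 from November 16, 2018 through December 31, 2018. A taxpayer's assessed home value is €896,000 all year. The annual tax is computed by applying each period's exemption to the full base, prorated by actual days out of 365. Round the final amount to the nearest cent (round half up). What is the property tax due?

€22,118.47

January 1 – November 15, 2018: 319 days, exemption €269,000 → (€896,000 − €269,000) × 3.45% × 319/365 = €18,905.3384
November 16 – December 31, 2018: 46 days, exemption €157,000 → (€896,000 − €157,000) × 3.45% × 46/365 = €3,213.1315
Total = €22,118.4699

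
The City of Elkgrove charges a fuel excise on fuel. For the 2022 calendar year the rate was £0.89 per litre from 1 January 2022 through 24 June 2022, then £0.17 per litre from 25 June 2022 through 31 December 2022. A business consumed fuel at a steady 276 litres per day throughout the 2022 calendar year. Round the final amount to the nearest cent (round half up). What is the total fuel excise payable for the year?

1 January – 24 June 2022: 175 days × 276 litres/day = 48,300 litres at £0.89/litre → £42987.00
25 June – 31 December 2022: 190 days × 276 litres/day = 52,440 litres at £0.17/litre → £8914.80

£51901.80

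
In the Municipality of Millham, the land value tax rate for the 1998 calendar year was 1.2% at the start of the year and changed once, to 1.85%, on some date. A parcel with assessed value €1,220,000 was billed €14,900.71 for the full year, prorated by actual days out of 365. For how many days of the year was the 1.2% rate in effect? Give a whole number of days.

353 days

Let d = days at the first rate; then 365 − d days at the second rate.
€1,220,000 × [1.2%·d + 1.85%·(365−d)] / 365 = €14,900.71
Solving gives d = 353, so the new rate took effect on December 20, 1998.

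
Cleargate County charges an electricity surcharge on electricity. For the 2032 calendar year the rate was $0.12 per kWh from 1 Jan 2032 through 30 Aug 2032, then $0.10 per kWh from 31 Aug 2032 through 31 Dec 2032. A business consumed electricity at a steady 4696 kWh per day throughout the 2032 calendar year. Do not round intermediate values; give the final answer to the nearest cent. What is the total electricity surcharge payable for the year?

1 Jan – 30 Aug 2032: 243 days × 4696 kWh/day = 1,141,128 kWh at $0.12/kWh → $136,935.36
31 Aug – 31 Dec 2032: 123 days × 4696 kWh/day = 577,608 kWh at $0.10/kWh → $57,760.80

$194,696.16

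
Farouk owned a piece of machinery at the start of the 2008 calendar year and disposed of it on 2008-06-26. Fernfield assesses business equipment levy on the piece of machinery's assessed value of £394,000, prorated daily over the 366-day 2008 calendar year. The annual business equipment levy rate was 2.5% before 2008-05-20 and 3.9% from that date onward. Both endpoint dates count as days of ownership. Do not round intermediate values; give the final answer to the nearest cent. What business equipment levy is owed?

2008-01-01 to 2008-05-19: 140 days at 2.5% → £394,000 × 2.5% × 140/366 = £3,767.7596
2008-05-20 to 2008-06-26: 38 days at 3.9% → £394,000 × 3.9% × 38/366 = £1,595.3770
Total = £5,363.1366

£5,363.14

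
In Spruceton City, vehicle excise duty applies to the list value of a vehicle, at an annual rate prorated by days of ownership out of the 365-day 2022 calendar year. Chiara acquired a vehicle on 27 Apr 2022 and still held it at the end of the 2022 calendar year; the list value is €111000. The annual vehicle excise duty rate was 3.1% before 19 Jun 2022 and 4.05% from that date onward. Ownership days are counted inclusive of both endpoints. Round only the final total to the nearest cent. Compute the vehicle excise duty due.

27 Apr – 18 Jun 2022: 53 days at 3.1% → €111000 × 3.1% × 53/365 = €499.6521
19 Jun – 31 Dec 2022: 196 days at 4.05% → €111000 × 4.05% × 196/365 = €2414.0219
Total = €2913.6740

€2913.67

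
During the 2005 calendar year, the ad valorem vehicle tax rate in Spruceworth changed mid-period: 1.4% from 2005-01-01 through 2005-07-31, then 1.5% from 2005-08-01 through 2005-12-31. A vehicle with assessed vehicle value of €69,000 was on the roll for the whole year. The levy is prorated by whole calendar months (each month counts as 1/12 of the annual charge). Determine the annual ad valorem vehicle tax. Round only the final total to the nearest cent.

€994.75

2005-01-01 to 2005-07-31: 7 months at 1.4% → €69,000 × 1.4% × 7/12 = €563.5000
2005-08-01 to 2005-12-31: 5 months at 1.5% → €69,000 × 1.5% × 5/12 = €431.2500
Total = €994.7500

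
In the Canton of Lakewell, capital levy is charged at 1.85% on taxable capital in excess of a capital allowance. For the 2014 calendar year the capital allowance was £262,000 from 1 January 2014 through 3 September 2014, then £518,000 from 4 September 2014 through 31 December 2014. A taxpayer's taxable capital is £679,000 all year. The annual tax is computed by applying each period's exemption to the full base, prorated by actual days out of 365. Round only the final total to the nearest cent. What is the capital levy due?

£6,170.43

1 January – 3 September 2014: 246 days, exemption £262,000 → (£679,000 − £262,000) × 1.85% × 246/365 = £5,199.3616
4 September – 31 December 2014: 119 days, exemption £518,000 → (£679,000 − £518,000) × 1.85% × 119/365 = £971.0726
Total = £6,170.4342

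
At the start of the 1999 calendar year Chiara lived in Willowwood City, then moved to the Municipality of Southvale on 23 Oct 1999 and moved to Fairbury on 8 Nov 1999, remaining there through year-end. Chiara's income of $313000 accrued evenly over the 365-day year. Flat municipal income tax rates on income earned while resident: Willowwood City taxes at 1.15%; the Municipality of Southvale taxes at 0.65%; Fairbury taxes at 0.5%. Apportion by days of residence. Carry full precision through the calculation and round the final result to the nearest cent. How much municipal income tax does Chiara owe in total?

Willowwood City, 1 Jan – 22 Oct 1999: 295 days → $313000 × 1.15% × 295/365 = $2909.1849
The Municipality of Southvale, 23 Oct – 7 Nov 1999: 16 days → $313000 × 0.65% × 16/365 = $89.1836
Fairbury, 8 Nov – 31 Dec 1999: 54 days → $313000 × 0.5% × 54/365 = $231.5342
Total = $3229.9027

$3229.90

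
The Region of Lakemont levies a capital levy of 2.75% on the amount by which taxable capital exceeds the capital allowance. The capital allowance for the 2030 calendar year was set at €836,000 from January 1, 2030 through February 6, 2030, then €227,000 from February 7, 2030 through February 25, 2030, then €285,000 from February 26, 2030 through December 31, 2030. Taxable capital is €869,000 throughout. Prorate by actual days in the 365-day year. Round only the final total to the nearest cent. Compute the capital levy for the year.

€14,607.02

January 1 – February 6, 2030: 37 days, exemption €836,000 → (€869,000 − €836,000) × 2.75% × 37/365 = €91.9932
February 7 – February 25, 2030: 19 days, exemption €227,000 → (€869,000 − €227,000) × 2.75% × 19/365 = €919.0274
February 26 – December 31, 2030: 309 days, exemption €285,000 → (€869,000 − €285,000) × 2.75% × 309/365 = €13,596.0000
Total = €14,607.0205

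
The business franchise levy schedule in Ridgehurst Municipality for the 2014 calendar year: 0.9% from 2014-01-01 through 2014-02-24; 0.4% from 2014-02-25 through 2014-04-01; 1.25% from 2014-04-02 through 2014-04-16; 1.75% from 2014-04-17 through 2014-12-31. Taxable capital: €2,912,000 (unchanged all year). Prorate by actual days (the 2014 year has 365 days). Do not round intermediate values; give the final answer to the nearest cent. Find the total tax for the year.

2014-01-01 to 2014-02-24: 55 days at 0.9% → €2,912,000 × 0.9% × 55/365 = €3,949.1507
2014-02-25 to 2014-04-01: 36 days at 0.4% → €2,912,000 × 0.4% × 36/365 = €1,148.8438
2014-04-02 to 2014-04-16: 15 days at 1.25% → €2,912,000 × 1.25% × 15/365 = €1,495.8904
2014-04-17 to 2014-12-31: 259 days at 1.75% → €2,912,000 × 1.75% × 259/365 = €36,160.6575
Total = €42,754.5425

€42,754.54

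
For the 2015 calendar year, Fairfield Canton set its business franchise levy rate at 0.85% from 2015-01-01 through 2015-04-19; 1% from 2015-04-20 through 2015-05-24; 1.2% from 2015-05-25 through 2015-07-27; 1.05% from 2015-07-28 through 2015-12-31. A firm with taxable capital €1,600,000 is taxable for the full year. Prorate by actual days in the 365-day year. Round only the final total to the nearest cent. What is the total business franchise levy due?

2015-01-01 to 2015-04-19: 109 days at 0.85% → €1,600,000 × 0.85% × 109/365 = €4,061.3699
2015-04-20 to 2015-05-24: 35 days at 1% → €1,600,000 × 1% × 35/365 = €1,534.2466
2015-05-25 to 2015-07-27: 64 days at 1.2% → €1,600,000 × 1.2% × 64/365 = €3,366.5753
2015-07-28 to 2015-12-31: 157 days at 1.05% → €1,600,000 × 1.05% × 157/365 = €7,226.3014
Total = €16,188.4932

€16,188.49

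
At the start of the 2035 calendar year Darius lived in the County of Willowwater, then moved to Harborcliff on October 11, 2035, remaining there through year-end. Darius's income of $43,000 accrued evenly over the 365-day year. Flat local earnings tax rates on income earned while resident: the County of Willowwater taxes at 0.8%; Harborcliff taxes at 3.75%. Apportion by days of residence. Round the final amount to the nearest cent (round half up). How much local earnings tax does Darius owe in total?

The County of Willowwater, January 1 – October 10, 2035: 283 days → $43,000 × 0.8% × 283/365 = $266.7178
Harborcliff, October 11 – December 31, 2035: 82 days → $43,000 × 3.75% × 82/365 = $362.2603
Total = $628.9781

$628.98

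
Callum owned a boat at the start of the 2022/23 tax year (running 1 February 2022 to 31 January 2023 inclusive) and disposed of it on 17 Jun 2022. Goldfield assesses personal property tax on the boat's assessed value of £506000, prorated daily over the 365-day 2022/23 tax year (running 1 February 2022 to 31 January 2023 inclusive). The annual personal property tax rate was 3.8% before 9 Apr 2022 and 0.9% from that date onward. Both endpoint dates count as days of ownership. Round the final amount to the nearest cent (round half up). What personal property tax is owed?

£4402.89

1 Feb – 8 Apr 2022: 67 days at 3.8% → £506000 × 3.8% × 67/365 = £3529.5233
9 Apr – 17 Jun 2022: 70 days at 0.9% → £506000 × 0.9% × 70/365 = £873.3699
Total = £4402.8932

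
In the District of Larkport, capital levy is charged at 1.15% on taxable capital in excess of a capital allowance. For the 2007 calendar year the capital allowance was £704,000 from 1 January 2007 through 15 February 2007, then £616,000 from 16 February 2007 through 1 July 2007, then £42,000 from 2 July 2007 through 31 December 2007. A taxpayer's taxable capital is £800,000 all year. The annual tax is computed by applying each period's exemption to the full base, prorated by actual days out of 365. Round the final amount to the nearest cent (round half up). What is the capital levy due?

£5,298.00

1 January – 15 February 2007: 46 days, exemption £704,000 → (£800,000 − £704,000) × 1.15% × 46/365 = £139.1342
16 February – 1 July 2007: 136 days, exemption £616,000 → (£800,000 − £616,000) × 1.15% × 136/365 = £788.4274
2 July – 31 December 2007: 183 days, exemption £42,000 → (£800,000 − £42,000) × 1.15% × 183/365 = £4,370.4411
Total = £5,298.0027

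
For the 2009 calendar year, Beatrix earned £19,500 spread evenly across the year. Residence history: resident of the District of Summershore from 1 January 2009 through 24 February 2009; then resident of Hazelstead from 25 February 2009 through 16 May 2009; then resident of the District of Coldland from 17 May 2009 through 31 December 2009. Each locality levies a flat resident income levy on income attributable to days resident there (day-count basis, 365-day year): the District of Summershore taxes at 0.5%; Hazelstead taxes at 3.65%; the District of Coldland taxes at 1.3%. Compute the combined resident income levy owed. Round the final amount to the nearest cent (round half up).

The District of Summershore, 1 January – 24 February 2009: 55 days → £19,500 × 0.5% × 55/365 = £14.6918
Hazelstead, 25 February – 16 May 2009: 81 days → £19,500 × 3.65% × 81/365 = £157.9500
The District of Coldland, 17 May – 31 December 2009: 229 days → £19,500 × 1.3% × 229/365 = £159.0452
Total = £331.6870

£331.69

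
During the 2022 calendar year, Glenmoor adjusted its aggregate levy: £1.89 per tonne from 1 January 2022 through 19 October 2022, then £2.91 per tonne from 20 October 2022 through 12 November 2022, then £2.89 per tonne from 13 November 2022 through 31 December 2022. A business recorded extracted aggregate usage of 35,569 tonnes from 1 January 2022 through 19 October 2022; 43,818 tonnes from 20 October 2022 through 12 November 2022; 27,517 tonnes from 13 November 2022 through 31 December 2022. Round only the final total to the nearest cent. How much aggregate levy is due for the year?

1 January – 19 October 2022: 35,569 tonnes at £1.89/tonne → £67,225.41
20 October – 12 November 2022: 43,818 tonnes at £2.91/tonne → £127,510.38
13 November – 31 December 2022: 27,517 tonnes at £2.89/tonne → £79,524.13

£274,259.92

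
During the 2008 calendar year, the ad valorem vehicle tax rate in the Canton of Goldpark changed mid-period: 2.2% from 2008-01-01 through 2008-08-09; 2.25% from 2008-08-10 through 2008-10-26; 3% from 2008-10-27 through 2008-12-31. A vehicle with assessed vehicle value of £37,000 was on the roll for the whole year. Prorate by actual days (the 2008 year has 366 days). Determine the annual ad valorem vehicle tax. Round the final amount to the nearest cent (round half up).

2008-01-01 to 2008-08-09: 222 days at 2.2% → £37,000 × 2.2% × 222/366 = £493.7377
2008-08-10 to 2008-10-26: 78 days at 2.25% → £37,000 × 2.25% × 78/366 = £177.4180
2008-10-27 to 2008-12-31: 66 days at 3% → £37,000 × 3% × 66/366 = £200.1639
Total = £871.3197

£871.32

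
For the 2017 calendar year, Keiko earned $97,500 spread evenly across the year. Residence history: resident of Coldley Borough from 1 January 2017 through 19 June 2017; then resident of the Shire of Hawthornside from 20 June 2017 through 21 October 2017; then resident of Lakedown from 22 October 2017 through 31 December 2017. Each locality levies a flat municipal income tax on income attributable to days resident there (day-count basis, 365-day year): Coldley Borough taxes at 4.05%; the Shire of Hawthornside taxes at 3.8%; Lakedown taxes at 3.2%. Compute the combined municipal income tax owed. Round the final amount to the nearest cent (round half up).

$3,704.73

Coldley Borough, 1 January – 19 June 2017: 170 days → $97,500 × 4.05% × 170/365 = $1,839.1438
The Shire of Hawthornside, 20 June – 21 October 2017: 124 days → $97,500 × 3.8% × 124/365 = $1,258.6849
Lakedown, 22 October – 31 December 2017: 71 days → $97,500 × 3.2% × 71/365 = $606.9041
Total = $3,704.7329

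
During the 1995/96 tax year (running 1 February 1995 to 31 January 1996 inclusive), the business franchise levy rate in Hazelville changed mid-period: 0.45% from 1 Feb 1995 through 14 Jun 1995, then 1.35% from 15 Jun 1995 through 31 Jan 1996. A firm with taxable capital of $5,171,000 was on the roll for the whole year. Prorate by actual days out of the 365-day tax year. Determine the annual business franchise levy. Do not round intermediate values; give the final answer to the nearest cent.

1 Feb – 14 Jun 1995: 134 days at 0.45% → $5,171,000 × 0.45% × 134/365 = $8,542.7753
15 Jun 1995 – 31 Jan 1996: 231 days at 1.35% → $5,171,000 × 1.35% × 231/365 = $44,180.1740
Total = $52,722.9493

$52,722.95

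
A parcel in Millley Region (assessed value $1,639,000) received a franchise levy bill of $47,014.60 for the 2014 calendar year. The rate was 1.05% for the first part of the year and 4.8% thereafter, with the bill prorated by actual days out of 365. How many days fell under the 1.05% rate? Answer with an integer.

188 days

Let d = days at the first rate; then 365 − d days at the second rate.
$1,639,000 × [1.05%·d + 4.8%·(365−d)] / 365 = $47,014.60
Solving gives d = 188, so the new rate took effect on July 8, 2014.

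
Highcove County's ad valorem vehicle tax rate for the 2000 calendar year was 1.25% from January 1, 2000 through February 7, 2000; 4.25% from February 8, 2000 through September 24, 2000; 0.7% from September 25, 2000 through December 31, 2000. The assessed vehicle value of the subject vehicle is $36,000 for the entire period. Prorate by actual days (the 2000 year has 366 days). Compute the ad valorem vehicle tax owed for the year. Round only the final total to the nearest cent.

$1,075.67

January 1 – February 7, 2000: 38 days at 1.25% → $36,000 × 1.25% × 38/366 = $46.7213
February 8 – September 24, 2000: 230 days at 4.25% → $36,000 × 4.25% × 230/366 = $961.4754
September 25 – December 31, 2000: 98 days at 0.7% → $36,000 × 0.7% × 98/366 = $67.4754
Total = $1,075.6721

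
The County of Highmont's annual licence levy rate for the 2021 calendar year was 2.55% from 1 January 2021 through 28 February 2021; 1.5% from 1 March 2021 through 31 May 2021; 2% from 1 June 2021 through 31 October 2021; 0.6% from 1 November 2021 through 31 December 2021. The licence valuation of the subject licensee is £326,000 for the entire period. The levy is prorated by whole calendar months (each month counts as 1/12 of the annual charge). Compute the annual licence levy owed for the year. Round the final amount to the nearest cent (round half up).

£5,650.67

1 January – 28 February 2021: 2 months at 2.55% → £326,000 × 2.55% × 2/12 = £1,385.5000
1 March – 31 May 2021: 3 months at 1.5% → £326,000 × 1.5% × 3/12 = £1,222.5000
1 June – 31 October 2021: 5 months at 2% → £326,000 × 2% × 5/12 = £2,716.6667
1 November – 31 December 2021: 2 months at 0.6% → £326,000 × 0.6% × 2/12 = £326.0000
Total = £5,650.6667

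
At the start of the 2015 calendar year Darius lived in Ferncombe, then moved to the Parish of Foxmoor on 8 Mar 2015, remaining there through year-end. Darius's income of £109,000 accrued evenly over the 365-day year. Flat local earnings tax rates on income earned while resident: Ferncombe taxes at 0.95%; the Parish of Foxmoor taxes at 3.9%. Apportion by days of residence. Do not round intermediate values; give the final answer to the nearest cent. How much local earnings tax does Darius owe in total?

£3,669.57

Ferncombe, 1 Jan – 7 Mar 2015: 66 days → £109,000 × 0.95% × 66/365 = £187.2411
The Parish of Foxmoor, 8 Mar – 31 Dec 2015: 299 days → £109,000 × 3.9% × 299/365 = £3,482.3260
Total = £3,669.5671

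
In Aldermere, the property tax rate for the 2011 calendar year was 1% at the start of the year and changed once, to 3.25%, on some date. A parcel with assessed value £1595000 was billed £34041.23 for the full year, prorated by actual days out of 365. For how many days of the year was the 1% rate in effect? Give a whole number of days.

Let d = days at the first rate; then 365 − d days at the second rate.
£1595000 × [1%·d + 3.25%·(365−d)] / 365 = £34041.23
Solving gives d = 181, so the new rate took effect on 1 July 2011.

181 days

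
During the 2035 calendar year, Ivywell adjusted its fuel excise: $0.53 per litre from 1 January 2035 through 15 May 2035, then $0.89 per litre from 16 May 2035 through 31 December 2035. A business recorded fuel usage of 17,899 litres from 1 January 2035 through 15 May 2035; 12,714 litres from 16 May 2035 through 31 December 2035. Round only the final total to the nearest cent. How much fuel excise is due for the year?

1 January – 15 May 2035: 17,899 litres at $0.53/litre → $9,486.47
16 May – 31 December 2035: 12,714 litres at $0.89/litre → $11,315.46

$20,801.93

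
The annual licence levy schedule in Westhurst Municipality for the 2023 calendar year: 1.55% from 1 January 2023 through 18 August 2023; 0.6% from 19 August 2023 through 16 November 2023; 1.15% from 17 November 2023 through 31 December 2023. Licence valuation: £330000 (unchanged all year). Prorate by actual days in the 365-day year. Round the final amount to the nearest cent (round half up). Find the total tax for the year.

1 January – 18 August 2023: 230 days at 1.55% → £330000 × 1.55% × 230/365 = £3223.1507
19 August – 16 November 2023: 90 days at 0.6% → £330000 × 0.6% × 90/365 = £488.2192
17 November – 31 December 2023: 45 days at 1.15% → £330000 × 1.15% × 45/365 = £467.8767
Total = £4179.2466

£4179.25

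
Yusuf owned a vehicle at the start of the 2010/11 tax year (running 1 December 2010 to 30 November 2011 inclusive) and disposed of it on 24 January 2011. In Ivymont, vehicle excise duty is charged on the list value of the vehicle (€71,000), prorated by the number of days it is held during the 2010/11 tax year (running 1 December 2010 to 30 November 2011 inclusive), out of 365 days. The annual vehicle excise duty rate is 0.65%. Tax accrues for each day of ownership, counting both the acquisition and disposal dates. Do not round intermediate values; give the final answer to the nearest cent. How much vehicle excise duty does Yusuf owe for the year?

Days held (1 December 2010 – 24 January 2011): 55 out of 365
Tax = €71,000 × 0.65% × 55/365 = €69.5411

€69.54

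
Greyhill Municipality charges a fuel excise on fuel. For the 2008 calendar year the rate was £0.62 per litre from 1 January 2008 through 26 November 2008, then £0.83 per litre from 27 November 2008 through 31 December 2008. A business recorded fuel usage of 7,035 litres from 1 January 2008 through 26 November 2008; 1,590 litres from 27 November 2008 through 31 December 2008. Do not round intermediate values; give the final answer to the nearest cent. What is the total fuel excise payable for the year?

1 January – 26 November 2008: 7,035 litres at £0.62/litre → £4361.70
27 November – 31 December 2008: 1,590 litres at £0.83/litre → £1319.70

£5681.40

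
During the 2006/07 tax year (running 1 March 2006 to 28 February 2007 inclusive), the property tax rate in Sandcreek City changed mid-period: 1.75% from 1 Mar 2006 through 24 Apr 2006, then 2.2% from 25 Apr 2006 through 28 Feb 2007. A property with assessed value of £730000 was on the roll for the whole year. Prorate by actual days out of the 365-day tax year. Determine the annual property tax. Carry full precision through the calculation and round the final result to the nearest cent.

£15565.00

1 Mar – 24 Apr 2006: 55 days at 1.75% → £730000 × 1.75% × 55/365 = £1925.0000
25 Apr 2006 – 28 Feb 2007: 310 days at 2.2% → £730000 × 2.2% × 310/365 = £13640.0000
Total = £15565.0000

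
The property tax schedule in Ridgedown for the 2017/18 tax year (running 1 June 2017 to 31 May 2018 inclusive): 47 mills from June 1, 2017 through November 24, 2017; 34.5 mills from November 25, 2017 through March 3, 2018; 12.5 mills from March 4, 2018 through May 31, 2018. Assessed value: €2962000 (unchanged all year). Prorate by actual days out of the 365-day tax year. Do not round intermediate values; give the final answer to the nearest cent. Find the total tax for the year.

€104254.28

June 1 – November 24, 2017: 177 days at 47 mills → €2962000 × 4.7% × 177/365 = €67509.2548
November 25, 2017 – March 3, 2018: 99 days at 34.5 mills → €2962000 × 3.45% × 99/365 = €27717.0164
March 4 – May 31, 2018: 89 days at 12.5 mills → €2962000 × 1.25% × 89/365 = €9028.0137
Total = €104254.2849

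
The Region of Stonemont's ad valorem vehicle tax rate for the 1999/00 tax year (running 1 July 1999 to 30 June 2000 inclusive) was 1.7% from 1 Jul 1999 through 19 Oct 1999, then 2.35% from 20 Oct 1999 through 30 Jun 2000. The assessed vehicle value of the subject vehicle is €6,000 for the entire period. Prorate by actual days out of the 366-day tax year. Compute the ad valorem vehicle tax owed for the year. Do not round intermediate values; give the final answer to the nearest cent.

€129.17

1 Jul – 19 Oct 1999: 111 days at 1.7% → €6,000 × 1.7% × 111/366 = €30.9344
20 Oct 1999 – 30 Jun 2000: 255 days at 2.35% → €6,000 × 2.35% × 255/366 = €98.2377
Total = €129.1721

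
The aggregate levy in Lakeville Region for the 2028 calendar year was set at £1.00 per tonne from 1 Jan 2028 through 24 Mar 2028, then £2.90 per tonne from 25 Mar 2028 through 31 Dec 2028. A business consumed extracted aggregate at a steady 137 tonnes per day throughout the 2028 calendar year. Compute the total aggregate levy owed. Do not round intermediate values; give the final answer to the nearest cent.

£123,546.60

1 Jan – 24 Mar 2028: 84 days × 137 tonnes/day = 11,508 tonnes at £1.00/tonne → £11,508.00
25 Mar – 31 Dec 2028: 282 days × 137 tonnes/day = 38,634 tonnes at £2.90/tonne → £112,038.60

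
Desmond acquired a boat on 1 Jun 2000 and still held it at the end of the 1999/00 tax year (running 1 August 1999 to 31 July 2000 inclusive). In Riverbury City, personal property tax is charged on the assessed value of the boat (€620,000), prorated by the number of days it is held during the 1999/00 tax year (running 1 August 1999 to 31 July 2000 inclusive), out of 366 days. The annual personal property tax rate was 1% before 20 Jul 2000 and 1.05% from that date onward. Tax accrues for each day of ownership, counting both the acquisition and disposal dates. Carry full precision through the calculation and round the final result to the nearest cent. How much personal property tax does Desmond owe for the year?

1 Jun – 19 Jul 2000: 49 days at 1% → €620,000 × 1% × 49/366 = €830.0546
20 Jul – 31 Jul 2000: 12 days at 1.05% → €620,000 × 1.05% × 12/366 = €213.4426
Total = €1,043.4973

€1,043.50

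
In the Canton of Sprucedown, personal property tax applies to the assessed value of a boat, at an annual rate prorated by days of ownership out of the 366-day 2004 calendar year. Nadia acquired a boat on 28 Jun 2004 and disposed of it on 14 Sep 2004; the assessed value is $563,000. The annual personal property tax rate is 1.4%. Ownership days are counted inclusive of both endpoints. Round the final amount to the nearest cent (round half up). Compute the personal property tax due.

Days held (28 Jun – 14 Sep 2004): 79 out of 366
Tax = $563,000 × 1.4% × 79/366 = $1,701.3060

$1,701.31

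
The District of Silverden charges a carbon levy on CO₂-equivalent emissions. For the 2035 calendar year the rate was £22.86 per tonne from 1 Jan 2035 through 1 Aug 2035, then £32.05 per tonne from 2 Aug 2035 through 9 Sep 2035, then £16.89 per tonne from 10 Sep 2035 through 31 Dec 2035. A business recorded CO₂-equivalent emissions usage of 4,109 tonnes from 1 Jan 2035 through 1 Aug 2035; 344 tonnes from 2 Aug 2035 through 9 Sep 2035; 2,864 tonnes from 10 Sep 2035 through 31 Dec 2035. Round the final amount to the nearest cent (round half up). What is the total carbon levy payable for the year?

£153,329.90

1 Jan – 1 Aug 2035: 4,109 tonnes at £22.86/tonne → £93,931.74
2 Aug – 9 Sep 2035: 344 tonnes at £32.05/tonne → £11,025.20
10 Sep – 31 Dec 2035: 2,864 tonnes at £16.89/tonne → £48,372.96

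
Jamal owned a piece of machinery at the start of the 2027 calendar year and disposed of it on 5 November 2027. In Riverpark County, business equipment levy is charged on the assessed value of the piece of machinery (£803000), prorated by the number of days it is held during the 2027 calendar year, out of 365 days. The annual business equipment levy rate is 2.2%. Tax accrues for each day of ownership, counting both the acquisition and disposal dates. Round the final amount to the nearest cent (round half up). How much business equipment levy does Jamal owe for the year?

£14955.60

Days held (1 January – 5 November 2027): 309 out of 365
Tax = £803000 × 2.2% × 309/365 = £14955.6000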